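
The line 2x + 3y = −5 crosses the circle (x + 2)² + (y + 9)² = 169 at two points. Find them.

(−7, 3) and (11, −9)

Substitute y = (−5 − 2x)/3:
13x² − 52x − 1001 = 0  ⟹  x² − 4x − 77 = 0
x = 11 or x = −7, giving (11, −9) and (−7, 3).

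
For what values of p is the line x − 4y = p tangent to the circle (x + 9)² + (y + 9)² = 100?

For a tangent, require d(centre, line) = r = 10.
|1·(−9) − 4·(−9) − p| / √17 = 10
|p − (27)| = 10√17.

p = 27 ± 10√17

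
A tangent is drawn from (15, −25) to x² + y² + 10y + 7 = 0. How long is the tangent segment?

√607

The centre is (0, −5) and r = 3√2. The square of the distance from P to the centre is 225 + 400 = 625.
By the tangent–radius right angle, tangent length = √(|PO|² − r²) = √607.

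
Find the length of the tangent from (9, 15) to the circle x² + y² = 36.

With centre O = (0, 0), |OP|² = 306 and r² = 36.
Power of the point: PT² = |PO|² − r² = 270, so PT = 3√30.

3√30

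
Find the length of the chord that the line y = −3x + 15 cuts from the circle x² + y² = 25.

√10

The distance from (0, 0) to the line is 15/√10, and r² = 25.
Half the chord is √(r² − d²) = √(5/2), so the full chord is √10.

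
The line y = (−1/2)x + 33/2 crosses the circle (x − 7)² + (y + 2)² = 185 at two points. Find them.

(11, 11) and (15, 9)

Substitute y = (33 − x)/2:
5x² − 130x + 825 = 0  ⟹  x² − 26x + 165 = 0
x = 15 or x = 11, giving (15, 9) and (11, 11).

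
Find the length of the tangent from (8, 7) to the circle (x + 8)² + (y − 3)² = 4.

With centre O = (−8, 3), |OP|² = 272 and r² = 4.
By the tangent–radius right angle, tangent length = √(|PO|² − r²) = √268 = 2√67.

2√67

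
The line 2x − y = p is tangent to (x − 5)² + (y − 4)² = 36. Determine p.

Tangency holds when the distance from the centre (5, 4) to the line equals the radius 6:
|2·5 − 1·4 − p| / √5 = 6
|p − (6)| = 6√5.

p = 6 ± 6√5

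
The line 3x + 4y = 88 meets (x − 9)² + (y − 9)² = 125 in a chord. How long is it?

Centre (9, 9), r² = 125. Perpendicular distance d from centre to line = |−25| / √25 = 25/√25.
Chord = 2√(r² − d²) = 2·√(100) = 20.

20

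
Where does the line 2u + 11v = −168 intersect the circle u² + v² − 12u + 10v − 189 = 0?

Substitute v = (−168 − 2u)/11:
125u² − 1000u − 13125 = 0  ⟹  u² − 8u − 105 = 0
u = 15 or u = −7, giving (15, −18) and (−7, −14).

(−7, −14) and (15, −18)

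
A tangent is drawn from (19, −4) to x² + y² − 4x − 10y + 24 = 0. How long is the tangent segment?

Centre (2, 5), r² = 5. |PO|² = (17)² + (−9)² = 370.
By the tangent–radius right angle, tangent length = √(|PO|² − r²) = √365.

√365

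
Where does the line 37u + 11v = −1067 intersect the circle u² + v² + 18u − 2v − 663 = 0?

From the line, v = (−1067 − 37u)/11. Substituting:
1490u² + 81950u + 1081740 = 0  ⟹  u² + 55u + 726 = 0
u = −22 or u = −33, giving (−22, −23) and (−33, 14).

(−33, 14) and (−22, −23)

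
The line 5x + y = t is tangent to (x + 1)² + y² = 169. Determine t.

t = −5 ± 13√26

The line touches the circle iff its distance from (−1, 0) is 13:
|5·(−1) + 1·0 − t| / √26 = 13
|t − (−5)| = 13√26.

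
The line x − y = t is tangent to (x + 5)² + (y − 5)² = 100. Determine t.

The line touches the circle iff its distance from (−5, 5) is 10:
|1·(−5) − 1·5 − t| / √2 = 10
|t − (−10)| = 10√2.

t = −10 ± 10√2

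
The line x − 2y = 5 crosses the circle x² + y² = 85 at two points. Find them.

(−7, −6) and (9, 2)

Express y = (−5 + x)/2 and substitute into the circle:
5x² − 10x − 315 = 0  ⟹  x² − 2x − 63 = 0
x = 9 or x = −7, giving (9, 2) and (−7, −6).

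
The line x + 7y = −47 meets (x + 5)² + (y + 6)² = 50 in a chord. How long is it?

10√2

The distance from (−5, −6) to the line is 0/√50, and r² = 50.
Chord = 2√(r² − d²) = 2·√(50) = 10√2.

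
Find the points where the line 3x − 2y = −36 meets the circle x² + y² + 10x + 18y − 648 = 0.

From the line, y = (36 + 3x)/2. Substituting:
13x² + 364x = 0  ⟹  x² + 28x = 0
x = 0 or x = −28, giving (0, 18) and (−28, −24).

(−28, −24) and (0, 18)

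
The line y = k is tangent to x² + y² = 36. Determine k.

k = −6 or k = 6

For a tangent, require d(centre, line) = r = 6.
|0·0 + 1·0 − k| / √1 = 6
|k| = 6, so k = 6 or k = −6.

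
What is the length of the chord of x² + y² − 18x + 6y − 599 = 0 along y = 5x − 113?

9√26

Express y = 5x − 113 and substitute into the circle:
26x² − 1118x + 11492 = 0  ⟹  x² − 43x + 442 = 0
x = 26 or x = 17, giving (26, 17) and (17, −28).
Chord length = distance between (26, 17) and (17, −28) = √2106 = 9√26.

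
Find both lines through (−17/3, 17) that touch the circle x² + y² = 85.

Write the tangent as mx − y + (17 − m·(−17/3)) = 0 and set its distance from the centre to √85:
[m·(17/3) − (−17)]² = 85(m² + 1)
14m² − 51m − 54 = 0, so m = 9/2 or m = −6/7.
Through (−17/3, 17) these give 9x − 2y = −85 and 6x + 7y = 85.

9x − 2y = −85 and 6x + 7y = 85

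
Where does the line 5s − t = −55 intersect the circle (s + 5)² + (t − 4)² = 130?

Substitute t = 5s + 55:
26s² + 520s + 2496 = 0  ⟹  s² + 20s + 96 = 0
s = −8 or s = −12, giving (−8, 15) and (−12, −5).

(−12, −5) and (−8, 15)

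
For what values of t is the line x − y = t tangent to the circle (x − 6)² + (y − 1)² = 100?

Tangency holds when the distance from the centre (6, 1) to the line equals the radius 10:
|1·6 − 1·1 − t| / √2 = 10
|t − (5)| = 10√2.

t = 5 ± 10√2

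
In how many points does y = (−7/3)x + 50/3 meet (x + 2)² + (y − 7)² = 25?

0

Substituting the line into the circle gives 58x² − 370x + 652 = 0.
Δ = 136900 − 151264 = −14364.
No real roots: the line does not meet the circle.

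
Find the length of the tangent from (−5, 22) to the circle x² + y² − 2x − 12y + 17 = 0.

Centre (1, 6), r² = 20. |PO|² = (−6)² + (16)² = 292.
The tangent meets the radius at right angles, so tangent² = |PO|² − r² = 292 − 20 = 272.

4√17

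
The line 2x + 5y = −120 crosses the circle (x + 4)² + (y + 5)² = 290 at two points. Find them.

(−15, −18) and (−5, −22)

Express y = (−120 − 2x)/5 and substitute into the circle:
29x² + 580x + 2175 = 0  ⟹  x² + 20x + 75 = 0
x = −5 or x = −15, giving (−5, −22) and (−15, −18).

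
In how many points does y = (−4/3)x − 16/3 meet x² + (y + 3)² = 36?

d² = (4·0 + 3·(−3) − (−16))²/25 = 49/25; r² = 36.
Since d² < r², the line cuts the circle twice.

2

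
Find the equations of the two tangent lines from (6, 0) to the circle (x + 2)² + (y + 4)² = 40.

Write the tangent as mx − y + (0 − m·(6)) = 0 and set its distance from the centre to 2√10:
(−8m − (−4))² = 40(m² + 1)
3m² − 8m − 3 = 0, so m = 3 or m = −1/3.
With m = 3: 3x − y = 18. With m = −1/3: x + 3y = 6.

3x − y = 18 and x + 3y = 6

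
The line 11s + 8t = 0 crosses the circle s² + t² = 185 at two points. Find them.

(−8, 11) and (8, −11)

Express t = (−11s)/8 and substitute into the circle:
185s² − 11840 = 0  ⟹  s² − 64 = 0
s = 8 or s = −8, giving (8, −11) and (−8, 11).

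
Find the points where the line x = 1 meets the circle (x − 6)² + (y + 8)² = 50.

The line gives x = 1. Substituting into the circle:
y² + 16y + 39 = 0
y = −3 or y = −13, giving (1, −3) and (1, −13).

(1, −13) and (1, −3)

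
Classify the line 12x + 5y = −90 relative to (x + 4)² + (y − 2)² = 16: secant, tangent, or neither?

Substituting the line into the circle gives 169x² + 2600x + 10000 = 0.
Δ = 6760000 − 6760000 = 0.
A repeated root: the line is tangent.

tangent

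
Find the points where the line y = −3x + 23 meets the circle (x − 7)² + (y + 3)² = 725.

(0, 23) and (17, −28)

From the line, y = −3x + 23. Substituting:
10x² − 170x = 0  ⟹  x² − 17x = 0
x = 17 or x = 0, giving (17, −28) and (0, 23).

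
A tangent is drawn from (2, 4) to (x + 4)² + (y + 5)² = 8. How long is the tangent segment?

√109

Centre (−4, −5), r² = 8. |PO|² = (6)² + (9)² = 117.
The tangent meets the radius at right angles, so tangent² = |PO|² − r² = 117 − 8 = 109.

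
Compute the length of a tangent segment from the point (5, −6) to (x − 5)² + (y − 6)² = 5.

√139

The centre is (5, 6) and r = √5. The square of the distance from P to the centre is 0 + 144 = 144.
Power of the point: PT² = |PO|² − r² = 139, so PT = √139.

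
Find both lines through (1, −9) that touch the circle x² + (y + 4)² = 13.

A line y − (−9) = m(x − (1)) is tangent when its distance from (0, −4) is √13:
(−1m − (5))² = 13(m² + 1)
6m² − 5m − 6 = 0, so m = 3/2 or m = −2/3.
Through (1, −9) these give 3x − 2y = 21 and 2x + 3y = −25.

3x − 2y = 21 and 2x + 3y = −25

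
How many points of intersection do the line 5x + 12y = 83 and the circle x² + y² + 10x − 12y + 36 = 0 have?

d² = (5·(−5) + 12·6 − (83))²/169 = 1296/169; r² = 25.
Since d² < r², the line cuts the circle twice.

2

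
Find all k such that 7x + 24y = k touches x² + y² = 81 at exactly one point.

k = −225 or k = 225

For a tangent, require d(centre, line) = r = 9.
|7·0 + 24·0 − k| / √625 = 9
|k| = 9·25, so k = 225 or k = −225.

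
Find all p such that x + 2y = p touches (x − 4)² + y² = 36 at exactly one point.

p = 4 ± 6√5

The line touches the circle iff its distance from (4, 0) is 6:
|1·4 + 2·0 − p| / √5 = 6
|p − (4)| = 6√5.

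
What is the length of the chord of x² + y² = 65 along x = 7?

8

The line gives x = 7. Substituting into the circle:
y² − 16 = 0
y = 4 or y = −4, giving (7, 4) and (7, −4).
|(7, 4) − (7, −4)| = √((0)² + (8)²) = 8.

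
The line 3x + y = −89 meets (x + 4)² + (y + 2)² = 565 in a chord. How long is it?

√10

From the line, y = −3x − 89. Substituting:
10x² + 530x + 7020 = 0  ⟹  x² + 53x + 702 = 0
x = −26 or x = −27, giving (−26, −11) and (−27, −8).
|(−26, −11) − (−27, −8)| = √((1)² + (−3)²) = √10.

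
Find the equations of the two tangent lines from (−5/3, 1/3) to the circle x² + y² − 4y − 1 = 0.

Write the tangent as mx − y + (1/3 − m·(−5/3)) = 0 and set its distance from the centre to √5:
[m·(5/3) − (5/3)]² = 5(m² + 1)
2m² + 5m + 2 = 0, so m = −1/2 or m = −2.
Through (−5/3, 1/3) these give x + 2y = −1 and 2x + y = −3.

x + 2y = −1 and 2x + y = −3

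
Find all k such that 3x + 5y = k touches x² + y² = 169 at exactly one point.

k = ±13√34

Tangency holds when the distance from the centre (0, 0) to the line equals the radius 13:
|3·0 + 5·0 − k| / √34 = 13
|k| = 13√34.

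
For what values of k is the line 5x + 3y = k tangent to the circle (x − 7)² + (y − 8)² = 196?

k = 59 ± 14√34

Tangency holds when the distance from the centre (7, 8) to the line equals the radius 14:
|5·7 + 3·8 − k| / √34 = 14
|k − (59)| = 14√34.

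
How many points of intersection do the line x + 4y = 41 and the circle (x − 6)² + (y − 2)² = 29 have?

Substituting the line into the circle gives 17x² − 258x + 1201 = 0.
Δ = 66564 − 81668 = −15104.
No real roots: the line does not meet the circle.

0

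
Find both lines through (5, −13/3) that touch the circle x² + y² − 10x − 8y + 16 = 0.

4x + 3y = 7 and 4x − 3y = 33

Let a tangent through (5, −13/3) have slope m. Its distance from (5, 4) must equal 5:
[m·(0) − (25/3)]² = 25(m² + 1)
9m² − 16 = 0, so m = −4/3 or m = 4/3.
Through (5, −13/3) these give 4x + 3y = 7 and 4x − 3y = 33.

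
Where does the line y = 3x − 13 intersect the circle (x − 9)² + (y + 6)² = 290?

Express y = 3x − 13 and substitute into the circle:
10x² − 60x − 160 = 0  ⟹  x² − 6x − 16 = 0
x = 8 or x = −2, giving (8, 11) and (−2, −19).

(−2, −19) and (8, 11)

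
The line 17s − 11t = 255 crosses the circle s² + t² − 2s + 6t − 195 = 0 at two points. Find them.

(4, −17) and (15, 0)

Substitute t = (−255 + 17s)/11:
410s² − 7790s + 24600 = 0  ⟹  s² − 19s + 60 = 0
s = 15 or s = 4, giving (15, 0) and (4, −17).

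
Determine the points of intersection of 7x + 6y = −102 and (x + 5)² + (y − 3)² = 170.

Substitute y = (−102 − 7x)/6:
85x² + 2040x + 9180 = 0  ⟹  x² + 24x + 108 = 0
x = −6 or x = −18, giving (−6, −10) and (−18, 4).

(−18, 4) and (−6, −10)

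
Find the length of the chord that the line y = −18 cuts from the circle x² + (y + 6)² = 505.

Centre (0, −6), r² = 505. Perpendicular distance d from centre to line = |12| / √1 = 12.
Chord = 2√(r² − d²) = 2·√(361) = 38.

38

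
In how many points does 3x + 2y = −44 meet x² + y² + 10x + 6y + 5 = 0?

0

Substituting the line into the circle gives 13x² + 268x + 1428 = 0.
Δ = 71824 − 74256 = −2432.
No real roots: the line does not meet the circle.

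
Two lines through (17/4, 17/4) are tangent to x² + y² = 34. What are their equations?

5x + 3y = 34 and 3x + 5y = 34

Write the tangent as mx − y + (17/4 − m·(17/4)) = 0 and set its distance from the centre to √34:
(−17/4m − (−17/4))² = 34(m² + 1)
15m² + 34m + 15 = 0, so m = −5/3 or m = −3/5.
With m = −5/3: 5x + 3y = 34. With m = −3/5: 3x + 5y = 34.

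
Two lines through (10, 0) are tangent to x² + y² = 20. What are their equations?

x − 2y = 10 and x + 2y = 10

Write the tangent as mx − y + (0 − m·(10)) = 0 and set its distance from the centre to 2√5:
[m·(−10) − (0)]² = 20(m² + 1)
4m² − 1 = 0, so m = 1/2 or m = −1/2.
Through (10, 0) these give x − 2y = 10 and x + 2y = 10.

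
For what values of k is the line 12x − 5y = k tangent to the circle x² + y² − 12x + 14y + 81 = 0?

k = 81 or k = 133

For a tangent, require d(centre, line) = r = 2.
|12·6 − 5·(−7) − k| / √169 = 2
|k − (107)| = 2·13, so k = 133 or k = 81.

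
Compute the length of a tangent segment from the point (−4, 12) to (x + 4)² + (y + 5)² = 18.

The centre is (−4, −5) and r = 3√2. The square of the distance from P to the centre is 0 + 289 = 289.
Power of the point: PT² = |PO|² − r² = 271, so PT = √271.

√271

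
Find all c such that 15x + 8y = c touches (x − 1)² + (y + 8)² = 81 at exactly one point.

c = −202 or c = 104

Tangency holds when the distance from the centre (1, −8) to the line equals the radius 9:
|15·1 + 8·(−8) − c| / √289 = 9
|c − (−49)| = 9·17, so c = 104 or c = −202.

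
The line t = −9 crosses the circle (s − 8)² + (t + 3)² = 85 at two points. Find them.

From the line, t = −9. Substituting:
s² − 16s + 15 = 0
s = 15 or s = 1, giving (15, −9) and (1, −9).

(1, −9) and (15, −9)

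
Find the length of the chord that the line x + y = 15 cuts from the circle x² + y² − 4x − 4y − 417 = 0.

From the line, y = −x + 15. Substituting:
2x² − 30x − 252 = 0  ⟹  x² − 15x − 126 = 0
x = 21 or x = −6, giving (21, −6) and (−6, 21).
|(21, −6) − (−6, 21)| = √((27)² + (−27)²) = 27√2.

27√2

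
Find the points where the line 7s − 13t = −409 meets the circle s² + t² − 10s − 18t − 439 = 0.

From the line, t = (409 + 7s)/13. Substituting:
218s² + 2398s − 2616 = 0  ⟹  s² + 11s − 12 = 0
s = 1 or s = −12, giving (1, 32) and (−12, 25).

(−12, 25) and (1, 32)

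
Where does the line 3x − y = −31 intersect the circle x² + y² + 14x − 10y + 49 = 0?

(−10, 1) and (−7, 10)

Express y = 3x + 31 and substitute into the circle:
10x² + 170x + 700 = 0  ⟹  x² + 17x + 70 = 0
x = −7 or x = −10, giving (−7, 10) and (−10, 1).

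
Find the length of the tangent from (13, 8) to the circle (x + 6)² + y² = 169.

16

The centre is (−6, 0) and r = 13. The square of the distance from P to the centre is 361 + 64 = 425.
The tangent meets the radius at right angles, so tangent² = |PO|² − r² = 425 − 169 = 256.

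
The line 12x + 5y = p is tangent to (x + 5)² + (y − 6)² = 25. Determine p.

Tangency holds when the distance from the centre (−5, 6) to the line equals the radius 5:
|12·(−5) + 5·6 − p| / √169 = 5
|p − (−30)| = 5·13, so p = 35 or p = −95.

p = −95 or p = 35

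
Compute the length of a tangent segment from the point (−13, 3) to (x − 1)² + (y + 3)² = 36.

14

With centre O = (1, −3), |OP|² = 232 and r² = 36.
By the tangent–radius right angle, tangent length = √(|PO|² − r²) = √196 = 14.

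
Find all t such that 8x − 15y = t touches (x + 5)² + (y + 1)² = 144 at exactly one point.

For a tangent, require d(centre, line) = r = 12.
|8·(−5) − 15·(−1) − t| / √289 = 12
|t − (−25)| = 12·17, so t = 179 or t = −229.

t = −229 or t = 179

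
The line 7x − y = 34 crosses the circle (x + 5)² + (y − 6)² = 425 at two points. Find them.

(3, −13) and (8, 22)

From the line, y = 7x − 34. Substituting:
50x² − 550x + 1200 = 0  ⟹  x² − 11x + 24 = 0
x = 8 or x = 3, giving (8, 22) and (3, −13).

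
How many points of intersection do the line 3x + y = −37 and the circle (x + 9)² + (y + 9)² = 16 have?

2

Substituting the line into the circle gives 10x² + 186x + 849 = 0.
Discriminant = (186)² − 4·10·(849) = 636 > 0.
Two real roots: the line is a secant.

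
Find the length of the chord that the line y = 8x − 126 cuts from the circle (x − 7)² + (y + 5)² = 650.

6√65

From the line, y = 8x − 126. Substituting:
65x² − 1950x + 14040 = 0  ⟹  x² − 30x + 216 = 0
x = 18 or x = 12, giving (18, 18) and (12, −30).
|(18, 18) − (12, −30)| = √((6)² + (48)²) = 6√65.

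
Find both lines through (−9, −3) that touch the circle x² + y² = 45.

Write the tangent as mx − y + (−3 − m·(−9)) = 0 and set its distance from the centre to 3√5:
(9m − (3))² = 45(m² + 1)
2m² − 3m − 2 = 0, so m = 2 or m = −1/2.
Through (−9, −3) these give 2x − y = −15 and x + 2y = −15.

2x − y = −15 and x + 2y = −15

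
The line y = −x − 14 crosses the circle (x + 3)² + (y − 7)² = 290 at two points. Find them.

(−20, 6) and (−4, −10)

Express y = −x − 14 and substitute into the circle:
2x² + 48x + 160 = 0  ⟹  x² + 24x + 80 = 0
x = −4 or x = −20, giving (−4, −10) and (−20, 6).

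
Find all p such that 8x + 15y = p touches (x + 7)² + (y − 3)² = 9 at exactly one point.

Tangency holds when the distance from the centre (−7, 3) to the line equals the radius 3:
|8·(−7) + 15·3 − p| / √289 = 3
|p − (−11)| = 3·17, so p = 40 or p = −62.

p = −62 or p = 40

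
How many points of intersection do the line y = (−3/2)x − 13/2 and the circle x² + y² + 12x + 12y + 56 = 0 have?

Substituting the line into the circle gives 13x² + 54x + 81 = 0.
Discriminant = (54)² − 4·13·(81) = −1296 < 0.
No real roots: the line does not meet the circle.

0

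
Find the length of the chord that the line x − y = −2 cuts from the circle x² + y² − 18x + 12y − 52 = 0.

7√2

Substitute y = x + 2:
2x² − 2x − 24 = 0  ⟹  x² − x − 12 = 0
x = 4 or x = −3, giving (4, 6) and (−3, −1).
Chord length = distance between (4, 6) and (−3, −1) = √98 = 7√2.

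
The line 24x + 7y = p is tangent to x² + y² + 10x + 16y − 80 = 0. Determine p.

Tangency holds when the distance from the centre (−5, −8) to the line equals the radius 13:
|24·(−5) + 7·(−8) − p| / √625 = 13
|p − (−176)| = 13·25, so p = 149 or p = −501.

p = −501 or p = 149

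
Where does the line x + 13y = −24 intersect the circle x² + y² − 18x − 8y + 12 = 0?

From the line, y = (−24 − x)/13. Substituting:
170x² − 2890x + 5100 = 0  ⟹  x² − 17x + 30 = 0
x = 15 or x = 2, giving (15, −3) and (2, −2).

(2, −2) and (15, −3)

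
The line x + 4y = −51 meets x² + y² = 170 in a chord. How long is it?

2√17

From the line, y = (−51 − x)/4. Substituting:
17x² + 102x − 119 = 0  ⟹  x² + 6x − 7 = 0
x = 1 or x = −7, giving (1, −13) and (−7, −11).
|(1, −13) − (−7, −11)| = √((8)² + (−2)²) = 2√17.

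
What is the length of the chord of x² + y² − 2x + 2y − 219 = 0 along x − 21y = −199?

√442

Express y = (199 + x)/21 and substitute into the circle:
442x² − 442x − 48620 = 0  ⟹  x² − x − 110 = 0
x = 11 or x = −10, giving (11, 10) and (−10, 9).
Chord length = distance between (11, 10) and (−10, 9) = √442 = √442.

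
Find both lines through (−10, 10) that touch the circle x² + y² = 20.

Let a tangent through (−10, 10) have slope m. Its distance from (0, 0) must equal 2√5:
[m·(10) − (−10)]² = 20(m² + 1)
2m² + 5m + 2 = 0, so m = −2 or m = −1/2.
With m = −2: 2x + y = −10. With m = −1/2: x + 2y = 10.

2x + y = −10 and x + 2y = 10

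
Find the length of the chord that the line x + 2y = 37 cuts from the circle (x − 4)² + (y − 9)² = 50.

Centre (4, 9), r² = 50. Perpendicular distance d from centre to line = |−15| / √5 = 15/√5.
Chord = 2√(r² − d²) = 2·√(5) = 2√5.

2√5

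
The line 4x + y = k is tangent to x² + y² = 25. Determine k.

k = ±5√17

Tangency holds when the distance from the centre (0, 0) to the line equals the radius 5:
|4·0 + 1·0 − k| / √17 = 5
|k| = 5√17.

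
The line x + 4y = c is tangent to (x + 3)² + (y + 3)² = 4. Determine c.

c = −15 ± 2√17

Tangency holds when the distance from the centre (−3, −3) to the line equals the radius 2:
|1·(−3) + 4·(−3) − c| / √17 = 2
|c − (−15)| = 2√17.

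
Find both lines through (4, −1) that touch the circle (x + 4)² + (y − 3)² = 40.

Let a tangent through (4, −1) have slope m. Its distance from (−4, 3) must equal 2√10:
(−8m − (4))² = 40(m² + 1)
3m² + 8m − 3 = 0, so m = −3 or m = 1/3.
With m = −3: 3x + y = 11. With m = 1/3: x − 3y = 7.

3x + y = 11 and x − 3y = 7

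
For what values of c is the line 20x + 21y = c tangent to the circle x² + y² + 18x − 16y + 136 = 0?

c = −99 or c = 75

The line touches the circle iff its distance from (−9, 8) is 3:
|20·(−9) + 21·8 − c| / √841 = 3
|c − (−12)| = 3·29, so c = 75 or c = −99.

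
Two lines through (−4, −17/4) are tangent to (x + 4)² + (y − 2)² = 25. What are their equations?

3x + 4y = −29 and 3x − 4y = 5

Let a tangent through (−4, −17/4) have slope m. Its distance from (−4, 2) must equal 5:
[m·(0) − (25/4)]² = 25(m² + 1)
16m² − 9 = 0, so m = −3/4 or m = 3/4.
Through (−4, −17/4) these give 3x + 4y = −29 and 3x − 4y = 5.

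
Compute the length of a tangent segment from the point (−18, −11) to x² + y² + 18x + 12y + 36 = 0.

With centre O = (−9, −6), |OP|² = 106 and r² = 81.
Power of the point: PT² = |PO|² − r² = 25, so PT = 5.

5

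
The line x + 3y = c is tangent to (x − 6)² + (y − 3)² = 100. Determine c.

c = 15 ± 10√10

For a tangent, require d(centre, line) = r = 10.
|1·6 + 3·3 − c| / √10 = 10
|c − (15)| = 10√10.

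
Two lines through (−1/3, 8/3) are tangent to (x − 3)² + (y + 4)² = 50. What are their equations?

x − y = −3 and x − 7y = −19

Let a tangent through (−1/3, 8/3) have slope m. Its distance from (3, −4) must equal 5√2:
(10/3m − (−20/3))² = 50(m² + 1)
7m² − 8m + 1 = 0, so m = 1 or m = 1/7.
With m = 1: x − y = −3. With m = 1/7: x − 7y = −19.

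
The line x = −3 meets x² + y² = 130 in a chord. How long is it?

22

Centre (0, 0), r² = 130. Perpendicular distance d from centre to line = |3| / √1 = 3.
Chord = 2√(r² − d²) = 2·√(121) = 22.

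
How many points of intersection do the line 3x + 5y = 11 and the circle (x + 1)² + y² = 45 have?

2

Centre (−1, 0), r² = 45. Distance² from centre to line = (−14)²/34 = 98/17.
Since d² < r², the line cuts the circle twice.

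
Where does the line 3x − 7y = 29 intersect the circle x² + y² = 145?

(−9, −8) and (12, 1)

Express y = (−29 + 3x)/7 and substitute into the circle:
58x² − 174x − 6264 = 0  ⟹  x² − 3x − 108 = 0
x = 12 or x = −9, giving (12, 1) and (−9, −8).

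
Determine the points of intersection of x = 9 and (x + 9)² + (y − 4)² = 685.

(9, −15) and (9, 23)

The line gives x = 9. Substituting into the circle:
y² − 8y − 345 = 0
y = 23 or y = −15, giving (9, 23) and (9, −15).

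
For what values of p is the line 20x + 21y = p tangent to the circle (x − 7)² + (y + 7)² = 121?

The line touches the circle iff its distance from (7, −7) is 11:
|20·7 + 21·(−7) − p| / √841 = 11
|p − (−7)| = 11·29, so p = 312 or p = −326.

p = −326 or p = 312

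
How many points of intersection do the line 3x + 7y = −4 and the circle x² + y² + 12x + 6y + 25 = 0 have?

Substituting the line into the circle gives 58x² + 486x + 1073 = 0.
Discriminant = (486)² − 4·58·(1073) = −12740 < 0.
No real roots: the line does not meet the circle.

0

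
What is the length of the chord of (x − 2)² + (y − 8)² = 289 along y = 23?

Express y = 23 and substitute into the circle:
x² − 4x − 60 = 0
x = 10 or x = −6, giving (10, 23) and (−6, 23).
Chord length = distance between (10, 23) and (−6, 23) = √256 = 16.

16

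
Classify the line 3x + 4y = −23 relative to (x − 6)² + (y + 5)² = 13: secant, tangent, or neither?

neither

Substituting the line into the circle gives 25x² − 174x + 377 = 0.
Δ = 30276 − 37700 = −7424.
No real roots: the line does not meet the circle.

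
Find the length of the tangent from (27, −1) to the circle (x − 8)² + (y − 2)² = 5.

With centre O = (8, 2), |OP|² = 370 and r² = 5.
By the tangent–radius right angle, tangent length = √(|PO|² − r²) = √365.

√365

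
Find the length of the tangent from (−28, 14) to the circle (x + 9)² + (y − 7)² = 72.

The centre is (−9, 7) and r = 6√2. The square of the distance from P to the centre is 361 + 49 = 410.
By the tangent–radius right angle, tangent length = √(|PO|² − r²) = √338 = 13√2.

13√2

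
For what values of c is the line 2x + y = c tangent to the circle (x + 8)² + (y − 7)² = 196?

For a tangent, require d(centre, line) = r = 14.
|2·(−8) + 1·7 − c| / √5 = 14
|c − (−9)| = 14√5.

c = −9 ± 14√5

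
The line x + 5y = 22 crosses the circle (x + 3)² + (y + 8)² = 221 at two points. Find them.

From the line, y = (22 − x)/5. Substituting:
26x² + 26x − 1456 = 0  ⟹  x² + x − 56 = 0
x = 7 or x = −8, giving (7, 3) and (−8, 6).

(−8, 6) and (7, 3)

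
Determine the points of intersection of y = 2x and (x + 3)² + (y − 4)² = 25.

(0, 0) and (2, 4)

Substitute y = 2x:
5x² − 10x = 0  ⟹  x² − 2x = 0
x = 2 or x = 0, giving (2, 4) and (0, 0).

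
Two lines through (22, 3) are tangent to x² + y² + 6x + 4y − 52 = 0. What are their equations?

Write the tangent as mx − y + (3 − m·(22)) = 0 and set its distance from the centre to √65:
[m·(−25) − (−5)]² = 65(m² + 1)
56m² − 25m − 4 = 0, so m = −1/8 or m = 4/7.
Through (22, 3) these give x + 8y = 46 and 4x − 7y = 67.

x + 8y = 46 and 4x − 7y = 67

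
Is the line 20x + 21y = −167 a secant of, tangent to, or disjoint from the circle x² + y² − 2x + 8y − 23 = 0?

secant

Centre (1, −4), r² = 40. Distance² from centre to line = (103)²/841 = 10609/841.
Since d² < r², the line cuts the circle twice.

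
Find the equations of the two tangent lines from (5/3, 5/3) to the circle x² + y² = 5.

Write the tangent as mx − y + (5/3 − m·(5/3)) = 0 and set its distance from the centre to √5:
[m·(−5/3) − (−5/3)]² = 5(m² + 1)
2m² + 5m + 2 = 0, so m = −1/2 or m = −2.
With m = −1/2: x + 2y = 5. With m = −2: 2x + y = 5.

x + 2y = 5 and 2x + y = 5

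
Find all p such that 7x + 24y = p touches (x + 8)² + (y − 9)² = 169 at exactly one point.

The line touches the circle iff its distance from (−8, 9) is 13:
|7·(−8) + 24·9 − p| / √625 = 13
|p − (160)| = 13·25, so p = 485 or p = −165.

p = −165 or p = 485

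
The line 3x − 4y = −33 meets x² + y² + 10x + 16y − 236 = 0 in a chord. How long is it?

30

The distance from (−5, −8) to the line is 50/√25, and r² = 325.
Chord = 2√(r² − d²) = 2·√(225) = 30.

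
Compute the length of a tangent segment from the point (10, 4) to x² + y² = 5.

With centre O = (0, 0), |OP|² = 116 and r² = 5.
Power of the point: PT² = |PO|² − r² = 111, so PT = √111.

√111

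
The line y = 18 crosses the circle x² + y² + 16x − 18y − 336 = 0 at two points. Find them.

Substitute y = 18:
x² + 16x − 336 = 0
x = 12 or x = −28, giving (12, 18) and (−28, 18).

(−28, 18) and (12, 18)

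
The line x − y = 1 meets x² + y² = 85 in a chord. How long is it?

Substitute y = x − 1:
2x² − 2x − 84 = 0  ⟹  x² − x − 42 = 0
x = 7 or x = −6, giving (7, 6) and (−6, −7).
|(7, 6) − (−6, −7)| = √((13)² + (13)²) = 13√2.

13√2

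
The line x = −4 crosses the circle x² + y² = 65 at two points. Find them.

The line gives x = −4. Substituting into the circle:
y² − 49 = 0
y = 7 or y = −7, giving (−4, 7) and (−4, −7).

(−4, −7) and (−4, 7)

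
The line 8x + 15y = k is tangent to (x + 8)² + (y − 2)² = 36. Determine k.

k = −136 or k = 68

The line touches the circle iff its distance from (−8, 2) is 6:
|8·(−8) + 15·2 − k| / √289 = 6
|k − (−34)| = 6·17, so k = 68 or k = −136.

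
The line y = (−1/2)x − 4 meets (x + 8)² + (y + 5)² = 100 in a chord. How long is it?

Express y = (−8 − x)/2 and substitute into the circle:
5x² + 60x − 140 = 0  ⟹  x² + 12x − 28 = 0
x = 2 or x = −14, giving (2, −5) and (−14, 3).
Chord length = distance between (2, −5) and (−14, 3) = √320 = 8√5.

8√5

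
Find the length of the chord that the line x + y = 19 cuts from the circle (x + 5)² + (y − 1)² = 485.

21√2

The distance from (−5, 1) to the line is 23/√2, and r² = 485.
Half the chord is √(r² − d²) = √(441/2), so the full chord is 21√2.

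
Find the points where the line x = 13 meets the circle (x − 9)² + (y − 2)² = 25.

The line gives x = 13. Substituting into the circle:
y² − 4y − 5 = 0
y = 5 or y = −1, giving (13, 5) and (13, −1).

(13, −1) and (13, 5)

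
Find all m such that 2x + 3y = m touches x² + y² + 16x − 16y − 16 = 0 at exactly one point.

The line touches the circle iff its distance from (−8, 8) is 12:
|2·(−8) + 3·8 − m| / √13 = 12
|m − (8)| = 12√13.

m = 8 ± 12√13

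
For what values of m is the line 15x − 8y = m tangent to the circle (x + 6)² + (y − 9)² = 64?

m = −298 or m = −26

Tangency holds when the distance from the centre (−6, 9) to the line equals the radius 8:
|15·(−6) − 8·9 − m| / √289 = 8
|m − (−162)| = 8·17, so m = −26 or m = −298.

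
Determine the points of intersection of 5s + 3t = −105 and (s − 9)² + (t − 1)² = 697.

(−15, −10) and (−12, −15)

Express t = (−105 − 5s)/3 and substitute into the circle:
34s² + 918s + 6120 = 0  ⟹  s² + 27s + 180 = 0
s = −12 or s = −15, giving (−12, −15) and (−15, −10).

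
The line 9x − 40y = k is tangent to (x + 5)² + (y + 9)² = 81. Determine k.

The line touches the circle iff its distance from (−5, −9) is 9:
|9·(−5) − 40·(−9) − k| / √1681 = 9
|k − (315)| = 9·41, so k = 684 or k = −54.

k = −54 or k = 684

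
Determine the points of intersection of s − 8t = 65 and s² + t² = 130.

(−7, −9) and (9, −7)

Express t = (−65 + s)/8 and substitute into the circle:
65s² − 130s − 4095 = 0  ⟹  s² − 2s − 63 = 0
s = 9 or s = −7, giving (9, −7) and (−7, −9).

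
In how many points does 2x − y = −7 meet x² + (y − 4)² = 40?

Substituting the line into the circle gives 5x² + 12x − 31 = 0.
Δ = 144 − (−620) = 764.
Two real roots: the line is a secant.

2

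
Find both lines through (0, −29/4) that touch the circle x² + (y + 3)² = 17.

Let a tangent through (0, −29/4) have slope m. Its distance from (0, −3) must equal √17:
(0m − (17/4))² = 17(m² + 1)
16m² − 1 = 0, so m = −1/4 or m = 1/4.
Through (0, −29/4) these give x + 4y = −29 and x − 4y = 29.

x + 4y = −29 and x − 4y = 29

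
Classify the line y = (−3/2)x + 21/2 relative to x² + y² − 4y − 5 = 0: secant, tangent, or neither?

neither

Centre (0, 2), r² = 9. Distance² from centre to line = (−17)²/13 = 289/13.
Since d² > r², the line lies outside the circle.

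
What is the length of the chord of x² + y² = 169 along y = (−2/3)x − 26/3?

6√13

From the line, y = (−26 − 2x)/3. Substituting:
13x² + 104x − 845 = 0  ⟹  x² + 8x − 65 = 0
x = 5 or x = −13, giving (5, −12) and (−13, 0).
Chord length = distance between (5, −12) and (−13, 0) = √468 = 6√13.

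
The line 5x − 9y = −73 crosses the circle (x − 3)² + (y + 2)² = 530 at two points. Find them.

Substitute y = (73 + 5x)/9:
106x² + 424x − 33920 = 0  ⟹  x² + 4x − 320 = 0
x = 16 or x = −20, giving (16, 17) and (−20, −3).

(−20, −3) and (16, 17)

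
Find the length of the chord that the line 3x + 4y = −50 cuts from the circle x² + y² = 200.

Express y = (−50 − 3x)/4 and substitute into the circle:
25x² + 300x − 700 = 0  ⟹  x² + 12x − 28 = 0
x = 2 or x = −14, giving (2, −14) and (−14, −2).
|(2, −14) − (−14, −2)| = √((16)² + (−12)²) = 20.

20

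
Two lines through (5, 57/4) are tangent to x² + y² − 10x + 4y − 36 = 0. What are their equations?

7x − 4y = −22 and 7x + 4y = 92

A line y − (57/4) = m(x − (5)) is tangent when its distance from (5, −2) is √65:
(0m − (−65/4))² = 65(m² + 1)
16m² − 49 = 0, so m = 7/4 or m = −7/4.
With m = 7/4: 7x − 4y = −22. With m = −7/4: 7x + 4y = 92.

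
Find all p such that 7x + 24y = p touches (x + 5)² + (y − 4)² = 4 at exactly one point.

p = 11 or p = 111

The line touches the circle iff its distance from (−5, 4) is 2:
|7·(−5) + 24·4 − p| / √625 = 2
|p − (61)| = 2·25, so p = 111 or p = 11.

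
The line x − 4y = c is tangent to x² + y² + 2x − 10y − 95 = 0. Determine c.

c = −21 ± 11√17

Tangency holds when the distance from the centre (−1, 5) to the line equals the radius 11:
|1·(−1) − 4·5 − c| / √17 = 11
|c − (−21)| = 11√17.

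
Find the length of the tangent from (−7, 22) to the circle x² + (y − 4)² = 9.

2√91

The centre is (0, 4) and r = 3. The square of the distance from P to the centre is 49 + 324 = 373.
By the tangent–radius right angle, tangent length = √(|PO|² − r²) = √364 = 2√91.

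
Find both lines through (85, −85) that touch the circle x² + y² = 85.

7x + 6y = 85 and 6x + 7y = −85

A line y − (−85) = m(x − (85)) is tangent when its distance from (0, 0) is √85:
[m·(−85) − (85)]² = 85(m² + 1)
42m² + 85m + 42 = 0, so m = −7/6 or m = −6/7.
Through (85, −85) these give 7x + 6y = 85 and 6x + 7y = −85.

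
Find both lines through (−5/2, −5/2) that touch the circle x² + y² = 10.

x + 3y = −10 and 3x + y = −10

A line y − (−5/2) = m(x − (−5/2)) is tangent when its distance from (0, 0) is √10:
[m·(5/2) − (5/2)]² = 10(m² + 1)
3m² + 10m + 3 = 0, so m = −1/3 or m = −3.
With m = −1/3: x + 3y = −10. With m = −3: 3x + y = −10.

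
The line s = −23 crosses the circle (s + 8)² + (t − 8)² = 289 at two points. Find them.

(−23, 0) and (−23, 16)

The line gives s = −23. Substituting into the circle:
t² − 16t = 0
t = 16 or t = 0, giving (−23, 16) and (−23, 0).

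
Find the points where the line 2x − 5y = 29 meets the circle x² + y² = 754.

Express y = (−29 + 2x)/5 and substitute into the circle:
29x² − 116x − 18009 = 0  ⟹  x² − 4x − 621 = 0
x = 27 or x = −23, giving (27, 5) and (−23, −15).

(−23, −15) and (27, 5)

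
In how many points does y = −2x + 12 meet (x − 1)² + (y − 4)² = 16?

2

Centre (1, 4), r² = 16. Distance² from centre to line = (−6)²/5 = 36/5.
Since d² < r², the line cuts the circle twice.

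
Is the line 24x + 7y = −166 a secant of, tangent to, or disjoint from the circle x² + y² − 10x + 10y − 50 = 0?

disjoint

Centre (5, −5), r² = 100. Distance² from centre to line = (251)²/625 = 63001/625.
Since d² > r², the line lies outside the circle.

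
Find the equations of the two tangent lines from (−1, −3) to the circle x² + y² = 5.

x − 2y = 5 and 2x + y = −5

A line y − (−3) = m(x − (−1)) is tangent when its distance from (0, 0) is √5:
[m·(1) − (3)]² = 5(m² + 1)
2m² + 3m − 2 = 0, so m = 1/2 or m = −2.
With m = 1/2: x − 2y = 5. With m = −2: 2x + y = −5.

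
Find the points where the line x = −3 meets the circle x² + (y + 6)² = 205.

The line gives x = −3. Substituting into the circle:
y² + 12y − 160 = 0
y = 8 or y = −20, giving (−3, 8) and (−3, −20).

(−3, −20) and (−3, 8)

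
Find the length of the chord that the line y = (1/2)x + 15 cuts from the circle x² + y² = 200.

Express y = (30 + x)/2 and substitute into the circle:
5x² + 60x + 100 = 0  ⟹  x² + 12x + 20 = 0
x = −2 or x = −10, giving (−2, 14) and (−10, 10).
|(−2, 14) − (−10, 10)| = √((8)² + (4)²) = 4√5.

4√5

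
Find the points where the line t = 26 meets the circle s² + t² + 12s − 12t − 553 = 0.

(−21, 26) and (9, 26)

From the line, t = 26. Substituting:
s² + 12s − 189 = 0
s = 9 or s = −21, giving (9, 26) and (−21, 26).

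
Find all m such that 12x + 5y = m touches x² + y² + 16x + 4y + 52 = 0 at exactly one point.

m = −158 or m = −54

Tangency holds when the distance from the centre (−8, −2) to the line equals the radius 4:
|12·(−8) + 5·(−2) − m| / √169 = 4
|m − (−106)| = 4·13, so m = −54 or m = −158.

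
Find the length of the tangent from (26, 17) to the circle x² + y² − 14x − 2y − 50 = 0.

√517

With centre O = (7, 1), |OP|² = 617 and r² = 100.
Power of the point: PT² = |PO|² − r² = 517, so PT = √517.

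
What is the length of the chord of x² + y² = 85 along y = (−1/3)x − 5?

From the line, y = (−15 − x)/3. Substituting:
10x² + 30x − 540 = 0  ⟹  x² + 3x − 54 = 0
x = 6 or x = −9, giving (6, −7) and (−9, −2).
Chord length = distance between (6, −7) and (−9, −2) = √250 = 5√10.

5√10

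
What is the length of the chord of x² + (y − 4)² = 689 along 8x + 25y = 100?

The distance from (0, 4) to the line is 0/√689, and r² = 689.
Half the chord is √(r² − d²) = √(689), so the full chord is 2√689.

2√689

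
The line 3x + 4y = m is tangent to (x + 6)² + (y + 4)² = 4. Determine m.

m = −44 or m = −24

The line touches the circle iff its distance from (−6, −4) is 2:
|3·(−6) + 4·(−4) − m| / √25 = 2
|m − (−34)| = 2·5, so m = −24 or m = −44.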